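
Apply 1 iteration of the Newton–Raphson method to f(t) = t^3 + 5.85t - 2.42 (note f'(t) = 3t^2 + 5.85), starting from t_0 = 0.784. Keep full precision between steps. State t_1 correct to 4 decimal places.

t_0 = 0.784000: f = 2.648290, f' = 7.693968 → t_1 = 0.784000 - (2.648290)/(7.693968) = 0.439797

0.4398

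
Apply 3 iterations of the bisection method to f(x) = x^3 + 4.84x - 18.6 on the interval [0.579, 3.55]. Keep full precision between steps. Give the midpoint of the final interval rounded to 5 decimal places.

f(0.579000) = -15.603535, f(3.550000) = 43.320875 (opposite signs)
step 1: m = 2.064500, f(m) = 0.191410 > 0 → root in [0.579000, 2.064500]
step 2: m = 1.321750, f(m) = -9.893602 < 0 → root in [1.321750, 2.064500]
step 3: m = 1.693125, f(m) = -5.551641 < 0 → root in [1.693125, 2.064500]
Midpoint of [1.693125, 2.064500] = 1.878812

1.87881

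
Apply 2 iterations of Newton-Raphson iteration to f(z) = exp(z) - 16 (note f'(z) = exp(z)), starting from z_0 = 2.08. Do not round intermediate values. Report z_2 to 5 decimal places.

Newton update: z ← z − f(z)/f'(z).
z_0 = 2.080000: f = -7.995531, f' = 8.004469 → z_1 = 2.080000 - (-7.995531)/(8.004469) = 3.078883
z_1 = 3.078883: f = 5.734120, f' = 21.734120 → z_2 = 3.078883 - (5.734120)/(21.734120) = 2.815053

2.81505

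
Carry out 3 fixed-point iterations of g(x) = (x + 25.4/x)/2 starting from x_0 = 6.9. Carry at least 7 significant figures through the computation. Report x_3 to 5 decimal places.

5.03984

x_1 = g(6.900000) = 5.290580
x_2 = g(5.290580) = 5.045783
x_3 = g(5.045783) = 5.039845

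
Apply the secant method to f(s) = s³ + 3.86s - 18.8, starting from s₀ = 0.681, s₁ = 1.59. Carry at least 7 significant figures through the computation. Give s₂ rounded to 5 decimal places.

2.67926

f(s_0) = -15.855519, f(s_1) = -8.642921
s_2 = 1.590000 - (-8.642921)·(1.590000 - 0.681000)/(-8.642921 - (-15.855519)) = 2.679263; f(s_2) = 10.774909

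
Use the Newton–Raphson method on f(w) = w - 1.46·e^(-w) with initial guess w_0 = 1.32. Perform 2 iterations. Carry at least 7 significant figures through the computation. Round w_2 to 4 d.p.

f'(w) = 1 + 1.46·e^(-w)
w_0 = 1.320000: f = 0.929982, f' = 1.390018 → w_1 = 1.320000 - (0.929982)/(1.390018) = 0.650956
w_1 = 0.650956: f = -0.110502, f' = 1.761458 → w_2 = 0.650956 - (-0.110502)/(1.761458) = 0.713690

0.7137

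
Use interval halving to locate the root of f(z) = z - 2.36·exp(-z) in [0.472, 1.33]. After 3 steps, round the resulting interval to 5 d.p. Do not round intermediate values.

f(0.472000) = -1.000058, f(1.330000) = 0.705834 (opposite signs)
step 1: m = 0.901000, f(m) = -0.057545 < 0 → root in [0.901000, 1.330000]
step 2: m = 1.115500, f(m) = 0.342007 > 0 → root in [0.901000, 1.115500]
step 3: m = 1.008250, f(m) = 0.147188 > 0 → root in [0.901000, 1.008250]

[0.90100, 1.00825]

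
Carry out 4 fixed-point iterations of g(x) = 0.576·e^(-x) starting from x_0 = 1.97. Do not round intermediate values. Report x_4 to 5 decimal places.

x_1 = g(1.970000) = 0.080327
x_2 = g(0.080327) = 0.531541
x_3 = g(0.531541) = 0.338514
x_4 = g(0.338514) = 0.410589

0.41059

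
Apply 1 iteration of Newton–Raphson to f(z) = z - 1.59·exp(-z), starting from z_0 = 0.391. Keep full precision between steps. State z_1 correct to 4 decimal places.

f'(z) = 1 + 1.59·exp(-z)
z_0 = 0.391000: f = -0.684444, f' = 2.075444 → z_1 = 0.391000 - (-0.684444)/(2.075444) = 0.720782

0.7208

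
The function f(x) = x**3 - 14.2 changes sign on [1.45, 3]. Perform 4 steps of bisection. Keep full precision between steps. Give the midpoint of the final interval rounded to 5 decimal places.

2.46719

f(1.450000) = -11.151375, f(3.000000) = 12.800000 (opposite signs)
step 1: m = 2.225000, f(m) = -3.184859 < 0 → root in [2.225000, 3.000000]
step 2: m = 2.612500, f(m) = 3.630721 > 0 → root in [2.225000, 2.612500]
step 3: m = 2.418750, f(m) = -0.049462 < 0 → root in [2.418750, 2.612500]
step 4: m = 2.515625, f(m) = 1.719804 > 0 → root in [2.418750, 2.515625]
Midpoint of [2.418750, 2.515625] = 2.467188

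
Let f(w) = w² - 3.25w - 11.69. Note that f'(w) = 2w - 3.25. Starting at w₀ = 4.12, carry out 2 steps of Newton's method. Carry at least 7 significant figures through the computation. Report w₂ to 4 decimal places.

w_0 = 4.120000: f = -8.105600, f' = 4.990000 → w_1 = 4.120000 - (-8.105600)/(4.990000) = 5.744369
w_1 = 5.744369: f = 2.638574, f' = 8.238737 → w_2 = 5.744369 - (2.638574)/(8.238737) = 5.424104

5.4241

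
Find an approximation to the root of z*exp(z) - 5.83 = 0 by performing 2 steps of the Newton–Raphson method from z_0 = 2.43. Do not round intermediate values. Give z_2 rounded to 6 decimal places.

Newton update: z ← z − f(z)/f'(z).
f'(z) = (z+1)*exp(z)
z_0 = 2.430000: f = 21.772083, f' = 38.960966 → z_1 = 2.430000 - (21.772083)/(38.960966) = 1.871182
z_1 = 1.871182: f = 6.325145, f' = 18.651116 → z_2 = 1.871182 - (6.325145)/(18.651116) = 1.532053

1.532053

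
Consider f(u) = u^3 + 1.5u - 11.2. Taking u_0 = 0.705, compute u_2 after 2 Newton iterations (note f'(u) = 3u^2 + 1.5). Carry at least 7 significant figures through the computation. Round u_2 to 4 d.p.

u_0 = 0.705000: f = -9.792097, f' = 2.991075 → u_1 = 0.705000 - (-9.792097)/(2.991075) = 3.978772
u_1 = 3.978772: f = 57.754609, f' = 48.991878 → u_2 = 3.978772 - (57.754609)/(48.991878) = 2.799911

2.7999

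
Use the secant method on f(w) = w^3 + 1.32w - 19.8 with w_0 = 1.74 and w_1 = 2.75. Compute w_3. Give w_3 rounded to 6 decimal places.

f(w_0) = -12.235176, f(w_1) = 4.626875
w_2 = 2.750000 - (4.626875)·(2.750000 - 1.740000)/(4.626875 - (-12.235176)) = 2.472860; f(w_2) = -1.414190
w_3 = 2.472860 - (-1.414190)·(2.472860 - 2.750000)/(-1.414190 - (4.626875)) = 2.537738; f(w_3) = -0.106871

2.537738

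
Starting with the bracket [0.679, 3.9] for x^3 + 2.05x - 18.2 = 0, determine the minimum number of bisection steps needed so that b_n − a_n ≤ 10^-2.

Initial width b − a = 3.9 − 0.679 = 3.221000.
After n steps the width is (b−a)/2^n; need (b−a)/2^n ≤ 10^-2.
So n ≥ log₂(3.221000/10^-2) = log₂(322.1000) ≈ 8.3314.
Hence n = 9.

9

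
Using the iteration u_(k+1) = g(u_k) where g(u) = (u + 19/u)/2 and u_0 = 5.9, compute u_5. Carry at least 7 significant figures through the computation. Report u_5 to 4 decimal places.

u_1 = g(5.900000) = 4.560169
u_2 = g(4.560169) = 4.363341
u_3 = g(4.363341) = 4.358901
u_4 = g(4.358901) = 4.358899
u_5 = g(4.358899) = 4.358899

4.3589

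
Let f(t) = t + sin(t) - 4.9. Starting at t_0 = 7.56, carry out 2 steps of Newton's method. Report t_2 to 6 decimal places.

5.851782

f'(t) = 1 + cos(t)
t_0 = 7.560000: f = 3.617098, f' = 1.289765 → t_1 = 7.560000 - (3.617098)/(1.289765) = 4.755538
t_1 = 4.755538: f = -1.143531, f' = 1.043136 → t_2 = 4.755538 - (-1.143531)/(1.043136) = 5.851782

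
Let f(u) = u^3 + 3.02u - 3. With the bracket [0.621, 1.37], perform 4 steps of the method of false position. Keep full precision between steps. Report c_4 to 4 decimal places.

0.8137

False-position update: c = (a·f(b) − b·f(a))/(f(b) − f(a)); replace the endpoint whose sign matches f(c).
f(0.621000) = -0.885097, f(1.370000) = 3.708753
step 1: c = 0.765310, f(c) = -0.240523 < 0 → new bracket [0.765310, 1.370000]
step 2: c = 0.802137, f(c) = -0.061431 < 0 → new bracket [0.802137, 1.370000]
step 3: c = 0.811390, f(c) = -0.015421 < 0 → new bracket [0.811390, 1.370000]
step 4: c = 0.813703, f(c) = -0.003854 < 0 → new bracket [0.813703, 1.370000]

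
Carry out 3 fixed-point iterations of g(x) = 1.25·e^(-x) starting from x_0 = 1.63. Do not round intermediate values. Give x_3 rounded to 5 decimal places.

0.46986

x_1 = g(1.630000) = 0.244912
x_2 = g(0.244912) = 0.978467
x_3 = g(0.978467) = 0.469859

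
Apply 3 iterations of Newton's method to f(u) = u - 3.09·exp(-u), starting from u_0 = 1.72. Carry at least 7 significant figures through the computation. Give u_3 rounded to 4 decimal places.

f'(u) = 1 + 3.09·exp(-u)
u_0 = 1.720000: f = 1.166686, f' = 1.553314 → u_1 = 1.720000 - (1.166686)/(1.553314) = 0.968906
u_1 = 0.968906: f = -0.203743, f' = 2.172649 → u_2 = 0.968906 - (-0.203743)/(2.172649) = 1.062682
u_2 = 1.062682: f = -0.004999, f' = 2.067681 → u_3 = 1.062682 - (-0.004999)/(2.067681) = 1.065100

1.0651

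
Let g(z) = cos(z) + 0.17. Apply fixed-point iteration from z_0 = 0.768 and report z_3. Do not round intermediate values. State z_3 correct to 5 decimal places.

z_1 = g(0.768000) = 0.889302
z_2 = g(0.889302) = 0.799955
z_3 = g(0.799955) = 0.866739

0.86674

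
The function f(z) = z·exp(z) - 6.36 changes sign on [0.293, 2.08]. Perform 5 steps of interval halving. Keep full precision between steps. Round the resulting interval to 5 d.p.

f(0.293000) = -5.967250, f(2.080000) = 10.289295 (opposite signs)
step 1: m = 1.186500, f(m) = -2.473505 < 0 → root in [1.186500, 2.080000]
step 2: m = 1.633250, f(m) = 2.003039 > 0 → root in [1.186500, 1.633250]
step 3: m = 1.409875, f(m) = -0.585937 < 0 → root in [1.409875, 1.633250]
step 4: m = 1.521562, f(m) = 0.607805 > 0 → root in [1.409875, 1.521562]
step 5: m = 1.465719, f(m) = -0.012478 < 0 → root in [1.465719, 1.521562]

[1.46572, 1.52156]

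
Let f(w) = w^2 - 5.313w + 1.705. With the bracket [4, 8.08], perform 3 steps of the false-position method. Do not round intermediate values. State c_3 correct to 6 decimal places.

False-position update: c = (a·f(b) − b·f(a))/(f(b) − f(a)); replace the endpoint whose sign matches f(c).
f(4.000000) = -3.547000, f(8.080000) = 24.062360
step 1: c = 4.524161, f(c) = -1.863833 < 0 → new bracket [4.524161, 8.080000]
step 2: c = 4.779791, f(c) = -0.843630 < 0 → new bracket [4.779791, 8.080000]
step 3: c = 4.891577, f(c) = -0.356423 < 0 → new bracket [4.891577, 8.080000]

4.891577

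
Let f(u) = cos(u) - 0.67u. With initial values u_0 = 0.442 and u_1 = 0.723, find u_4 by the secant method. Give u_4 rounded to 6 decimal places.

0.912763

Secant update: u_(k+1) = u_k − f(u_k)·(u_k − u_(k-1))/(f(u_k) − f(u_(k-1))).
f(u_0) = 0.607758, f(u_1) = 0.265414
u_2 = 0.723000 - (0.265414)·(0.723000 - 0.442000)/(0.265414 - (0.607758)) = 0.940855; f(u_2) = -0.041276
u_3 = 0.940855 - (-0.041276)·(0.940855 - 0.723000)/(-0.041276 - (0.265414)) = 0.911535; f(u_3) = 0.001804
u_4 = 0.911535 - (0.001804)·(0.911535 - 0.940855)/(0.001804 - (-0.041276)) = 0.912763; f(u_4) = 0.000010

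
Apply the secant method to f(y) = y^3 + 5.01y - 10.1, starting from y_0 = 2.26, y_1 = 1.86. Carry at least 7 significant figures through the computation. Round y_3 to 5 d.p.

f(y_0) = 12.765776, f(y_1) = 5.653456
y_2 = 1.860000 - (5.653456)·(1.860000 - 2.260000)/(5.653456 - (12.765776)) = 1.542047; f(y_2) = 1.292505
y_3 = 1.542047 - (1.292505)·(1.542047 - 1.860000)/(1.292505 - (5.653456)) = 1.447812; f(y_3) = 0.188381

1.44781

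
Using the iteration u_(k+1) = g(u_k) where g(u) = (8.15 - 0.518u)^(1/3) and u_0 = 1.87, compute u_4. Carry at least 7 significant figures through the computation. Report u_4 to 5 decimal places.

1.92668

u_1 = g(1.870000) = 1.929309
u_2 = g(1.929309) = 1.926554
u_3 = g(1.926554) = 1.926682
u_4 = g(1.926682) = 1.926676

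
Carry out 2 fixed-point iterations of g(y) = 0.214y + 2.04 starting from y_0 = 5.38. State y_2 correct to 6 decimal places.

2.722942

y_1 = g(5.380000) = 3.191320
y_2 = g(3.191320) = 2.722942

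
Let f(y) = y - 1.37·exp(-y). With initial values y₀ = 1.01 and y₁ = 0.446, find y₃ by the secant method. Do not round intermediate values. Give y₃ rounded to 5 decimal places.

0.68912

f(y_0) = 0.511020, f(y_1) = -0.431052
y_2 = 0.446000 - (-0.431052)·(0.446000 - 1.010000)/(-0.431052 - (0.511020)) = 0.704062; f(y_2) = 0.026498
y_3 = 0.704062 - (0.026498)·(0.704062 - 0.446000)/(0.026498 - (-0.431052)) = 0.689117; f(y_3) = 0.001351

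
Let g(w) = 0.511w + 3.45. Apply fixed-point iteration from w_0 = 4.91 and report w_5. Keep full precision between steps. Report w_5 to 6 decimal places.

6.980471

w_1 = g(4.910000) = 5.959010
w_2 = g(5.959010) = 6.495054
w_3 = g(6.495054) = 6.768973
w_4 = g(6.768973) = 6.908945
w_5 = g(6.908945) = 6.980471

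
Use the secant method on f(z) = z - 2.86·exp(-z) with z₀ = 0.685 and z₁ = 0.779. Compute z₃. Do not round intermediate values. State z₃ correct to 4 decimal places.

f(z_0) = -0.756698, f(z_1) = -0.533353
z_2 = 0.779000 - (-0.533353)·(0.779000 - 0.685000)/(-0.533353 - (-0.756698)) = 1.003474; f(z_2) = -0.045013
z_3 = 1.003474 - (-0.045013)·(1.003474 - 0.779000)/(-0.045013 - (-0.533353)) = 1.024165; f(z_3) = -0.002851

1.0242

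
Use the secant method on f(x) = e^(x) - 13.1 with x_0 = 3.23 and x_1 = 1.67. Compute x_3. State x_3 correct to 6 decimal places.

2.734989

Secant update: x_(k+1) = x_k − f(x_k)·(x_k − x_(k-1))/(f(x_k) − f(x_(k-1))).
f(x_0) = 12.179657, f(x_1) = -7.787832
x_2 = 1.670000 - (-7.787832)·(1.670000 - 3.230000)/(-7.787832 - (12.179657)) = 2.278440; f(x_2) = -3.338560
x_3 = 2.278440 - (-3.338560)·(2.278440 - 1.670000)/(-3.338560 - (-7.787832)) = 2.734989; f(x_3) = 2.309581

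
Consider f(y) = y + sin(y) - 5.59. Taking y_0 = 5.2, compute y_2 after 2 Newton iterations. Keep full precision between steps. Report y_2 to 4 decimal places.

f'(y) = 1 + cos(y)
y_0 = 5.200000: f = -1.273455, f' = 1.468517 → y_1 = 5.200000 - (-1.273455)/(1.468517) = 6.067171
y_1 = 6.067171: f = 0.262832, f' = 1.976759 → y_2 = 6.067171 - (0.262832)/(1.976759) = 5.934210

5.9342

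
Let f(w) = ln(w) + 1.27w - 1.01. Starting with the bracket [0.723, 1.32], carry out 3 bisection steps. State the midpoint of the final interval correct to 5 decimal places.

0.90956

f(0.723000) = -0.416136, f(1.320000) = 0.944032 (opposite signs)
step 1: m = 1.021500, f(m) = 0.308577 > 0 → root in [0.723000, 1.021500]
step 2: m = 0.872250, f(m) = -0.038922 < 0 → root in [0.872250, 1.021500]
step 3: m = 0.946875, f(m) = 0.137943 > 0 → root in [0.872250, 0.946875]
Midpoint of [0.872250, 0.946875] = 0.909563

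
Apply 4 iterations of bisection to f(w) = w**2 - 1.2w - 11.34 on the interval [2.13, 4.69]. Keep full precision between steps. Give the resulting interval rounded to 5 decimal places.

f(2.130000) = -9.359100, f(4.690000) = 5.028100 (opposite signs)
step 1: m = 3.410000, f(m) = -3.803900 < 0 → root in [3.410000, 4.690000]
step 2: m = 4.050000, f(m) = 0.202500 > 0 → root in [3.410000, 4.050000]
step 3: m = 3.730000, f(m) = -1.903100 < 0 → root in [3.730000, 4.050000]
step 4: m = 3.890000, f(m) = -0.875900 < 0 → root in [3.890000, 4.050000]

[3.89000, 4.05000]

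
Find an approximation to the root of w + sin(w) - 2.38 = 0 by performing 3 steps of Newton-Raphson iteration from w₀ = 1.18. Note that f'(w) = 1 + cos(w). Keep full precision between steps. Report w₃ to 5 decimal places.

w_0 = 1.180000: f = -0.275394, f' = 1.380925 → w_1 = 1.180000 - (-0.275394)/(1.380925) = 1.379427
w_1 = 1.379427: f = -0.018828, f' = 1.190203 → w_2 = 1.379427 - (-0.018828)/(1.190203) = 1.395246
w_2 = 1.395246: f = -0.000123, f' = 1.174650 → w_3 = 1.395246 - (-0.000123)/(1.174650) = 1.395351

1.39535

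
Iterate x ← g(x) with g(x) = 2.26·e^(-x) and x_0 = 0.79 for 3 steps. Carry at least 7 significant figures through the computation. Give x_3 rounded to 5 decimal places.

1.00506

x_1 = g(0.790000) = 1.025689
x_2 = g(1.025689) = 0.810321
x_3 = g(0.810321) = 1.005056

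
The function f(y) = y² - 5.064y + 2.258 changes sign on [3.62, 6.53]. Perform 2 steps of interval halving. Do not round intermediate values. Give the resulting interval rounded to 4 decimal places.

f(3.620000) = -2.969280, f(6.530000) = 11.830980 (opposite signs)
step 1: m = 5.075000, f(m) = 2.313825 > 0 → root in [3.620000, 5.075000]
step 2: m = 4.347500, f(m) = -0.856984 < 0 → root in [4.347500, 5.075000]

[4.3475, 5.0750]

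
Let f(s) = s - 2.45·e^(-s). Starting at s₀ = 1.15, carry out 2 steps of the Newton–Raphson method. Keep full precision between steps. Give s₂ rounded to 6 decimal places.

f'(s) = 1 + 2.45·e^(-s)
s_0 = 1.150000: f = 0.374240, f' = 1.775760 → s_1 = 1.150000 - (0.374240)/(1.775760) = 0.939251
s_1 = 0.939251: f = -0.018505, f' = 1.957755 → s_2 = 0.939251 - (-0.018505)/(1.957755) = 0.948703

0.948703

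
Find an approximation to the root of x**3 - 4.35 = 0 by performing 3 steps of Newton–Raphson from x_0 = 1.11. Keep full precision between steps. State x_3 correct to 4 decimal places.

Newton update: x ← x − f(x)/f'(x).
f'(x) = 3x**2
x_0 = 1.110000: f = -2.982369, f' = 3.696300 → x_1 = 1.110000 - (-2.982369)/(3.696300) = 1.916853
x_1 = 1.916853: f = 2.693137, f' = 11.022971 → x_2 = 1.916853 - (2.693137)/(11.022971) = 1.672532
x_2 = 1.672532: f = 0.328681, f' = 8.392091 → x_3 = 1.672532 - (0.328681)/(8.392091) = 1.633367

1.6334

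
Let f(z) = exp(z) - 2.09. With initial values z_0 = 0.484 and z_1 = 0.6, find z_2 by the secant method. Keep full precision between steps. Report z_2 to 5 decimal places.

0.75571

Secant update: z_(k+1) = z_k − f(z_k)·(z_k − z_(k-1))/(f(z_k) − f(z_(k-1))).
f(z_0) = -0.467448, f(z_1) = -0.267881
z_2 = 0.600000 - (-0.267881)·(0.600000 - 0.484000)/(-0.267881 - (-0.467448)) = 0.755708; f(z_2) = 0.039119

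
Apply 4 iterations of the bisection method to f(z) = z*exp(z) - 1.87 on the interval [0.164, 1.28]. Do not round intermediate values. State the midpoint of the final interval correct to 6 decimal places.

f(0.164000) = -1.676773, f(1.280000) = 2.733699 (opposite signs)
step 1: m = 0.722000, f(m) = -0.383730 < 0 → root in [0.722000, 1.280000]
step 2: m = 1.001000, f(m) = 0.853722 > 0 → root in [0.722000, 1.001000]
step 3: m = 0.861500, f(m) = 0.168919 > 0 → root in [0.722000, 0.861500]
step 4: m = 0.791750, f(m) = -0.122405 < 0 → root in [0.791750, 0.861500]
Midpoint of [0.791750, 0.861500] = 0.826625

0.826625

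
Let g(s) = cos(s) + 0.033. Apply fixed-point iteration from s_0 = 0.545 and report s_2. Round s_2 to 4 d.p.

0.6639

s_1 = g(0.545000) = 0.888127
s_2 = g(0.888127) = 0.663866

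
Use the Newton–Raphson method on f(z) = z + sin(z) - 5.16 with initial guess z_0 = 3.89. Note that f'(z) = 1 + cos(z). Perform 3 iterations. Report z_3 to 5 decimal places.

Newton update: z ← z − f(z)/f'(z).
z_0 = 3.890000: f = -1.950473, f' = 0.267226 → z_1 = 3.890000 - (-1.950473)/(0.267226) = 11.188950
z_1 = 11.188950: f = 5.047589, f' = 1.192173 → z_2 = 11.188950 - (5.047589)/(1.192173) = 6.955011
z_2 = 6.955011: f = 2.417426, f' = 1.782687 → z_3 = 6.955011 - (2.417426)/(1.782687) = 5.598953

5.59895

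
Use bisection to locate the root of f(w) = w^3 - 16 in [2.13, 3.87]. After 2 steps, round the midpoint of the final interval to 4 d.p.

2.3475

f(2.130000) = -6.336403, f(3.870000) = 41.960603 (opposite signs)
step 1: m = 3.000000, f(m) = 11.000000 > 0 → root in [2.130000, 3.000000]
step 2: m = 2.565000, f(m) = 0.875712 > 0 → root in [2.130000, 2.565000]
Midpoint of [2.130000, 2.565000] = 2.347500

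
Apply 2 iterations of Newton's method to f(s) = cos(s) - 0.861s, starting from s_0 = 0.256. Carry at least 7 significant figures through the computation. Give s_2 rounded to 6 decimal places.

Newton update: s ← s − f(s)/f'(s).
f'(s) = -sin(s) - 0.861
s_0 = 0.256000: f = 0.746995, f' = -1.114213 → s_1 = 0.256000 - (0.746995)/(-1.114213) = 0.926424
s_1 = 0.926424: f = -0.196954, f' = -1.660477 → s_2 = 0.926424 - (-0.196954)/(-1.660477) = 0.807811

0.807811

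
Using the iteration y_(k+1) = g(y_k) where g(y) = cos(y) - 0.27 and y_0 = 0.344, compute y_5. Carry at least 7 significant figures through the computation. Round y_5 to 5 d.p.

y_1 = g(0.344000) = 0.671413
y_2 = g(0.671413) = 0.512943
y_3 = g(0.512943) = 0.601304
y_4 = g(0.601304) = 0.554599
y_5 = g(0.554599) = 0.580112

0.58011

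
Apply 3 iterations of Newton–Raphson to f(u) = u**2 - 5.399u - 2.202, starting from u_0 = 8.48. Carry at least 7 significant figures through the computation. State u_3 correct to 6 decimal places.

5.780429

Newton update: u ← u − f(u)/f'(u).
f'(u) = 2u - 5.399
u_0 = 8.480000: f = 23.924880, f' = 11.561000 → u_1 = 8.480000 - (23.924880)/(11.561000) = 6.410553
u_1 = 6.410553: f = 4.282612, f' = 7.422105 → u_2 = 6.410553 - (4.282612)/(7.422105) = 5.833545
u_2 = 5.833545: f = 0.332938, f' = 6.268090 → u_3 = 5.833545 - (0.332938)/(6.268090) = 5.780429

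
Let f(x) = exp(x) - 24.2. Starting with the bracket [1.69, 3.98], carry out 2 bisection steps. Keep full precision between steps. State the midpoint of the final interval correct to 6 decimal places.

3.121250

f(1.690000) = -18.780519, f(3.980000) = 29.317034 (opposite signs)
step 1: m = 2.835000, f(m) = -7.169600 < 0 → root in [2.835000, 3.980000]
step 2: m = 3.407500, f(m) = 5.989676 > 0 → root in [2.835000, 3.407500]
Midpoint of [2.835000, 3.407500] = 3.121250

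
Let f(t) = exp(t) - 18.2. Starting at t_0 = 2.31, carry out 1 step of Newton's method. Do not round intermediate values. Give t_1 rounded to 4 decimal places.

3.1166

Newton update: t ← t − f(t)/f'(t).
f'(t) = exp(t)
t_0 = 2.310000: f = -8.125575, f' = 10.074425 → t_1 = 2.310000 - (-8.125575)/(10.074425) = 3.116555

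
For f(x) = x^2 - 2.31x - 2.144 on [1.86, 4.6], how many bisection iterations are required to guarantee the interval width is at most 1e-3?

Initial width b − a = 4.6 − 1.86 = 2.740000.
After n steps the width is (b−a)/2^n; need (b−a)/2^n ≤ 1e-3.
So n ≥ log₂(2.740000/1e-3) = log₂(2740.0000) ≈ 11.4200.
Hence n = 12.

12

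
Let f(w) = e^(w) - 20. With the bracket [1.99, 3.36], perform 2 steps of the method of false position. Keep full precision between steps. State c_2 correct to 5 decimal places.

False-position update: c = (a·f(b) − b·f(a))/(f(b) − f(a)); replace the endpoint whose sign matches f(c).
f(1.990000) = -12.684466, f(3.360000) = 8.789191
step 1: c = 2.799258, f(c) = -3.567558 < 0 → new bracket [2.799258, 3.360000]
step 2: c = 2.961151, f(c) = -0.679796 < 0 → new bracket [2.961151, 3.360000]

2.96115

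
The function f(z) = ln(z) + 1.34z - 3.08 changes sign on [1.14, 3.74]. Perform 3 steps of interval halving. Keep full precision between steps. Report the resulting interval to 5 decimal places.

[1.79000, 2.11500]

f(1.140000) = -1.421372, f(3.740000) = 3.250686 (opposite signs)
step 1: m = 2.440000, f(m) = 1.081598 > 0 → root in [1.140000, 2.440000]
step 2: m = 1.790000, f(m) = -0.099184 < 0 → root in [1.790000, 2.440000]
step 3: m = 2.115000, f(m) = 0.503155 > 0 → root in [1.790000, 2.115000]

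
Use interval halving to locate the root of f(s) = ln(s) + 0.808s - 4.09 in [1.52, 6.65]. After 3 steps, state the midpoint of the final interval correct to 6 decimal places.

3.764375

f(1.520000) = -2.443130, f(6.650000) = 3.177817 (opposite signs)
step 1: m = 4.085000, f(m) = 0.618002 > 0 → root in [1.520000, 4.085000]
step 2: m = 2.802500, f(m) = -0.795068 < 0 → root in [2.802500, 4.085000]
step 3: m = 3.443750, f(m) = -0.070889 < 0 → root in [3.443750, 4.085000]
Midpoint of [3.443750, 4.085000] = 3.764375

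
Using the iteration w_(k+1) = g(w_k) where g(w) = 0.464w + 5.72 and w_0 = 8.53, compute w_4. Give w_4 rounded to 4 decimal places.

w_1 = g(8.530000) = 9.677920
w_2 = g(9.677920) = 10.210555
w_3 = g(10.210555) = 10.457697
w_4 = g(10.457697) = 10.572372

10.5724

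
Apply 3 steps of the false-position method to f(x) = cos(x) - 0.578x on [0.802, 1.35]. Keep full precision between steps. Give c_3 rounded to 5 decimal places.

f(0.802000) = 0.231715, f(1.350000) = -0.561293
step 1: c = 0.962124, f(c) = 0.015671 > 0 → new bracket [0.962124, 1.350000]
step 2: c = 0.972659, f(c) = 0.000907 > 0 → new bracket [0.972659, 1.350000]
step 3: c = 0.973268, f(c) = 0.000052 > 0 → new bracket [0.973268, 1.350000]

0.97327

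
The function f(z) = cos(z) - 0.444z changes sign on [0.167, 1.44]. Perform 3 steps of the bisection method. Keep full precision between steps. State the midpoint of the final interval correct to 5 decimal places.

1.04219

f(0.167000) = 0.911940, f(1.440000) = -0.508936 (opposite signs)
step 1: m = 0.803500, f(m) = 0.337438 > 0 → root in [0.803500, 1.440000]
step 2: m = 1.121750, f(m) = -0.063950 < 0 → root in [0.803500, 1.121750]
step 3: m = 0.962625, f(m) = 0.143962 > 0 → root in [0.962625, 1.121750]
Midpoint of [0.962625, 1.121750] = 1.042188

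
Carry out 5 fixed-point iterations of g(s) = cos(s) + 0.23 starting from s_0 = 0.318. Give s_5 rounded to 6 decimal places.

s_1 = g(0.318000) = 1.179863
s_2 = g(1.179863) = 0.611052
s_3 = g(0.611052) = 1.049045
s_4 = g(1.049045) = 0.728399
s_5 = g(0.728399) = 0.976241

0.976241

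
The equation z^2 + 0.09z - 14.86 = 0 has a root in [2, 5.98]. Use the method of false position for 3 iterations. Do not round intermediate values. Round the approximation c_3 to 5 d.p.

False-position update: c = (a·f(b) − b·f(a))/(f(b) − f(a)); replace the endpoint whose sign matches f(c).
f(2.000000) = -10.680000, f(5.980000) = 21.438600
step 1: c = 3.323420, f(c) = -3.515771 < 0 → new bracket [3.323420, 5.980000]
step 2: c = 3.697700, f(c) = -0.854220 < 0 → new bracket [3.697700, 5.980000]
step 3: c = 3.785154, f(c) = -0.191947 < 0 → new bracket [3.785154, 5.980000]

3.78515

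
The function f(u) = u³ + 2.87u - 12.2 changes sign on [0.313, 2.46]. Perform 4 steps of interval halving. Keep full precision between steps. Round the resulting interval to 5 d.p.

f(0.313000) = -11.271026, f(2.460000) = 9.747136 (opposite signs)
step 1: m = 1.386500, f(m) = -5.555362 < 0 → root in [1.386500, 2.460000]
step 2: m = 1.923250, f(m) = 0.433619 > 0 → root in [1.386500, 1.923250]
step 3: m = 1.654875, f(m) = -2.918449 < 0 → root in [1.654875, 1.923250]
step 4: m = 1.789062, f(m) = -1.339058 < 0 → root in [1.789062, 1.923250]

[1.78906, 1.92325]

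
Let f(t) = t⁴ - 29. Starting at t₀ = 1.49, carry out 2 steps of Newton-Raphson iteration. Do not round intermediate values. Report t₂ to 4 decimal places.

f'(t) = 4t³
t_0 = 1.490000: f = -24.071156, f' = 13.231796 → t_1 = 1.490000 - (-24.071156)/(13.231796) = 3.309190
t_1 = 3.309190: f = 90.918728, f' = 144.952347 → t_2 = 3.309190 - (90.918728)/(144.952347) = 2.681959

2.6820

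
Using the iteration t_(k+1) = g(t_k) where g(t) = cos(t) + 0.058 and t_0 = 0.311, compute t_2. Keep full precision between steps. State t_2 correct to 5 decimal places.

t_1 = g(0.311000) = 1.010028
t_2 = g(1.010028) = 0.589837

0.58984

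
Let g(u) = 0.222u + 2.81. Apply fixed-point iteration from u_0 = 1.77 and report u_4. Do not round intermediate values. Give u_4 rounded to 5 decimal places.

u_1 = g(1.770000) = 3.202940
u_2 = g(3.202940) = 3.521053
u_3 = g(3.521053) = 3.591674
u_4 = g(3.591674) = 3.607352

3.60735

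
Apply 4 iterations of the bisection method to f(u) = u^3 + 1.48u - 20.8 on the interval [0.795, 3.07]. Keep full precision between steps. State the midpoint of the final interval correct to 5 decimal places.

2.57234

f(0.795000) = -19.120940, f(3.070000) = 12.678043 (opposite signs)
step 1: m = 1.932500, f(m) = -10.722870 < 0 → root in [1.932500, 3.070000]
step 2: m = 2.501250, f(m) = -1.449701 < 0 → root in [2.501250, 3.070000]
step 3: m = 2.785625, f(m) = 4.938358 > 0 → root in [2.501250, 2.785625]
step 4: m = 2.643437, f(m) = 1.583999 > 0 → root in [2.501250, 2.643437]
Midpoint of [2.501250, 2.643437] = 2.572344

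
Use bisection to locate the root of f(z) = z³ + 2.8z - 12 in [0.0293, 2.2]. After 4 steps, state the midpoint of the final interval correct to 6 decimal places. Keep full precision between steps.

f(0.029300) = -11.917935, f(2.200000) = 4.808000 (opposite signs)
step 1: m = 1.114650, f(m) = -7.494089 < 0 → root in [1.114650, 2.200000]
step 2: m = 1.657325, f(m) = -2.807272 < 0 → root in [1.657325, 2.200000]
step 3: m = 1.928663, f(m) = 0.574376 > 0 → root in [1.657325, 1.928663]
step 4: m = 1.792994, f(m) = -1.215454 < 0 → root in [1.792994, 1.928663]
Midpoint of [1.792994, 1.928663] = 1.860828

1.860828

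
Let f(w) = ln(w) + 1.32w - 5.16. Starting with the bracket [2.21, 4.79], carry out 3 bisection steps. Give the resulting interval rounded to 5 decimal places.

f(2.210000) = -1.449807, f(4.790000) = 2.729330 (opposite signs)
step 1: m = 3.500000, f(m) = 0.712763 > 0 → root in [2.210000, 3.500000]
step 2: m = 2.855000, f(m) = -0.342328 < 0 → root in [2.855000, 3.500000]
step 3: m = 3.177500, f(m) = 0.190395 > 0 → root in [2.855000, 3.177500]

[2.85500, 3.17750]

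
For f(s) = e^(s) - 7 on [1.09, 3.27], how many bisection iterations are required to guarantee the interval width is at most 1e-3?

Initial width b − a = 3.27 − 1.09 = 2.180000.
After n steps the width is (b−a)/2^n; need (b−a)/2^n ≤ 1e-3.
So n ≥ log₂(2.180000/1e-3) = log₂(2180.0000) ≈ 11.0901.
Hence n = 12.

12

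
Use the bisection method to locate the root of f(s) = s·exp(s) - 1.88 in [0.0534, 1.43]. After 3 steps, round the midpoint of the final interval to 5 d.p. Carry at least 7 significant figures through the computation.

0.82774

f(0.053400) = -1.823671, f(1.430000) = 4.095540 (opposite signs)
step 1: m = 0.741700, f(m) = -0.322800 < 0 → root in [0.741700, 1.430000]
step 2: m = 1.085850, f(m) = 1.336240 > 0 → root in [0.741700, 1.085850]
step 3: m = 0.913775, f(m) = 0.398698 > 0 → root in [0.741700, 0.913775]
Midpoint of [0.741700, 0.913775] = 0.827738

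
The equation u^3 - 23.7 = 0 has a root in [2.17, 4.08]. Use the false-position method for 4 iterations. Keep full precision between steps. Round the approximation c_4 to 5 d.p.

False-position update: c = (a·f(b) − b·f(a))/(f(b) − f(a)); replace the endpoint whose sign matches f(c).
f(2.170000) = -13.481687, f(4.080000) = 44.217312
step 1: c = 2.616282, f(c) = -5.791730 < 0 → new bracket [2.616282, 4.080000]
step 2: c = 2.785800, f(c) = -2.080282 < 0 → new bracket [2.785800, 4.080000]
step 3: c = 2.843953, f(c) = -0.697924 < 0 → new bracket [2.843953, 4.080000]
step 4: c = 2.863159, f(c) = -0.228738 < 0 → new bracket [2.863159, 4.080000]

2.86316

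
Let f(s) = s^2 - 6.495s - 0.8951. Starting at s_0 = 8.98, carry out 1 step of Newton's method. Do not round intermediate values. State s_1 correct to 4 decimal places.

7.1117

f'(s) = 2s - 6.495
s_0 = 8.980000: f = 21.420200, f' = 11.465000 → s_1 = 8.980000 - (21.420200)/(11.465000) = 7.111688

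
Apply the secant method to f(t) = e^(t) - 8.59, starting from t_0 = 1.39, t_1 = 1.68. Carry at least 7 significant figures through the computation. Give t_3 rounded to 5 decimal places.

2.09675

f(t_0) = -4.575150, f(t_1) = -3.224444
t_2 = 1.680000 - (-3.224444)·(1.680000 - 1.390000)/(-3.224444 - (-4.575150)) = 2.372296; f(t_2) = 2.131985
t_3 = 2.372296 - (2.131985)·(2.372296 - 1.680000)/(2.131985 - (-3.224444)) = 2.096746; f(t_3) = -0.450359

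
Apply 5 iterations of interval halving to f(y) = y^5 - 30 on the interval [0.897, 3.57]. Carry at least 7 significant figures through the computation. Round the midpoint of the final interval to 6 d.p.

1.941141

f(0.897000) = -29.419286, f(3.570000) = 549.883939 (opposite signs)
step 1: m = 2.233500, f(m) = 25.581439 > 0 → root in [0.897000, 2.233500]
step 2: m = 1.565250, f(m) = -20.604529 < 0 → root in [1.565250, 2.233500]
step 3: m = 1.899375, f(m) = -5.279709 < 0 → root in [1.899375, 2.233500]
step 4: m = 2.066437, f(m) = 7.680041 > 0 → root in [1.899375, 2.066437]
step 5: m = 1.982906, f(m) = 0.655677 > 0 → root in [1.899375, 1.982906]
Midpoint of [1.899375, 1.982906] = 1.941141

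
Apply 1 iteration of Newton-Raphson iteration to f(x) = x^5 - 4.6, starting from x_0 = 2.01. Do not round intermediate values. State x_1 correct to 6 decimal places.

1.664364

Newton update: x ← x − f(x)/f'(x).
f'(x) = 5x^4
x_0 = 2.010000: f = 28.208040, f' = 81.612040 → x_1 = 2.010000 - (28.208040)/(81.612040) = 1.664364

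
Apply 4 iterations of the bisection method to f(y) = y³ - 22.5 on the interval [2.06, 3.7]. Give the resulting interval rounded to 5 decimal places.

f(2.060000) = -13.758184, f(3.700000) = 28.153000 (opposite signs)
step 1: m = 2.880000, f(m) = 1.387872 > 0 → root in [2.060000, 2.880000]
step 2: m = 2.470000, f(m) = -7.430777 < 0 → root in [2.470000, 2.880000]
step 3: m = 2.675000, f(m) = -3.358703 < 0 → root in [2.675000, 2.880000]
step 4: m = 2.777500, f(m) = -1.072959 < 0 → root in [2.777500, 2.880000]

[2.77750, 2.88000]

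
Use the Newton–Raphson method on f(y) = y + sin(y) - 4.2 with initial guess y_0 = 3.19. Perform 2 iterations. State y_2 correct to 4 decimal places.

-487.3288

f'(y) = 1 + cos(y)
y_0 = 3.190000: f = -1.058388, f' = 0.001171 → y_1 = 3.190000 - (-1.058388)/(0.001171) = 906.709104
y_1 = 906.709104: f = 903.445134, f' = 0.648078 → y_2 = 906.709104 - (903.445134)/(0.648078) = -487.328827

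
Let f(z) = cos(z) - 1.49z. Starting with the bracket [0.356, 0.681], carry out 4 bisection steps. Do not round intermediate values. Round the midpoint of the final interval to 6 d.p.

f(0.356000) = 0.406858, f(0.681000) = -0.237746 (opposite signs)
step 1: m = 0.518500, f(m) = 0.095999 > 0 → root in [0.518500, 0.681000]
step 2: m = 0.599750, f(m) = -0.068151 < 0 → root in [0.518500, 0.599750]
step 3: m = 0.559125, f(m) = 0.014623 > 0 → root in [0.559125, 0.599750]
step 4: m = 0.579438, f(m) = -0.026591 < 0 → root in [0.559125, 0.579438]
Midpoint of [0.559125, 0.579438] = 0.569281

0.569281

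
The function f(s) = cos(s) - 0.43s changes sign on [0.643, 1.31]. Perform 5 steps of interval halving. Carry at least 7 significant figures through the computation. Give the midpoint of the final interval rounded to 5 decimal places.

f(0.643000) = 0.523811, f(1.310000) = -0.305450 (opposite signs)
step 1: m = 0.976500, f(m) = 0.140031 > 0 → root in [0.976500, 1.310000]
step 2: m = 1.143250, f(m) = -0.076958 < 0 → root in [0.976500, 1.143250]
step 3: m = 1.059875, f(m) = 0.033235 > 0 → root in [1.059875, 1.143250]
step 4: m = 1.101562, f(m) = -0.021469 < 0 → root in [1.059875, 1.101562]
step 5: m = 1.080719, f(m) = 0.005985 > 0 → root in [1.080719, 1.101562]
Midpoint of [1.080719, 1.101562] = 1.091141

1.09114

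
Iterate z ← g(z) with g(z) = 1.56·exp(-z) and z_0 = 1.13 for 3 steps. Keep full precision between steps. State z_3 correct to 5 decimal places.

0.60787

z_1 = g(1.130000) = 0.503932
z_2 = g(0.503932) = 0.942475
z_3 = g(0.942475) = 0.607873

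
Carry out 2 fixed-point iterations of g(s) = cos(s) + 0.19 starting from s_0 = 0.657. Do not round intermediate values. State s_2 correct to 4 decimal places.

s_1 = g(0.657000) = 0.981828
s_2 = g(0.981828) = 0.745503

0.7455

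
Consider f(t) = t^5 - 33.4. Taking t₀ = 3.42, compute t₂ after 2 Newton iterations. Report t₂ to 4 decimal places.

f'(t) = 5t⁴
t_0 = 3.420000: f = 434.475744, f' = 684.028865 → t_1 = 3.420000 - (434.475744)/(684.028865) = 2.784828
t_1 = 2.784828: f = 134.091263, f' = 300.720981 → t_2 = 2.784828 - (134.091263)/(300.720981) = 2.338929

2.3389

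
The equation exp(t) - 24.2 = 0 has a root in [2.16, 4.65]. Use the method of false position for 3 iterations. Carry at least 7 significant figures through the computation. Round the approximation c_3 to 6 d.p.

f(2.160000) = -15.528862, f(4.650000) = 80.384986
step 1: c = 2.563142, f(c) = -11.223479 < 0 → new bracket [2.563142, 4.650000]
step 2: c = 2.818815, f(c) = -7.443024 < 0 → new bracket [2.818815, 4.650000]
step 3: c = 2.973999, f(c) = -4.629971 < 0 → new bracket [2.973999, 4.650000]

2.973999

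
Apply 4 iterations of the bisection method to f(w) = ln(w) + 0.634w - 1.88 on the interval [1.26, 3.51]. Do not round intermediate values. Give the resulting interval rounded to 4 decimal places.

f(1.260000) = -0.850048, f(3.510000) = 1.600956 (opposite signs)
step 1: m = 2.385000, f(m) = 0.501289 > 0 → root in [1.260000, 2.385000]
step 2: m = 1.822500, f(m) = -0.124326 < 0 → root in [1.822500, 2.385000]
step 3: m = 2.103750, f(m) = 0.197499 > 0 → root in [1.822500, 2.103750]
step 4: m = 1.963125, f(m) = 0.039159 > 0 → root in [1.822500, 1.963125]

[1.8225, 1.9631]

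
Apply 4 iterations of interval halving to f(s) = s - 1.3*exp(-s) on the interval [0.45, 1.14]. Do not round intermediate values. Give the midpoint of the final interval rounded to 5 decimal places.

f(0.450000) = -0.378917, f(1.140000) = 0.724235 (opposite signs)
step 1: m = 0.795000, f(m) = 0.207944 > 0 → root in [0.450000, 0.795000]
step 2: m = 0.622500, f(m) = -0.075082 < 0 → root in [0.622500, 0.795000]
step 3: m = 0.708750, f(m) = 0.068813 > 0 → root in [0.622500, 0.708750]
step 4: m = 0.665625, f(m) = -0.002513 < 0 → root in [0.665625, 0.708750]
Midpoint of [0.665625, 0.708750] = 0.687187

0.68719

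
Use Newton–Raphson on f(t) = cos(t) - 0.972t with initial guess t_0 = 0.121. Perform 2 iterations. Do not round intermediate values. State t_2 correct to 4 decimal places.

0.7569

f'(t) = -sin(t) - 0.972
t_0 = 0.121000: f = 0.875076, f' = -1.092705 → t_1 = 0.121000 - (0.875076)/(-1.092705) = 0.921835
t_1 = 0.921835: f = -0.291664, f' = -1.768712 → t_2 = 0.921835 - (-0.291664)/(-1.768712) = 0.756933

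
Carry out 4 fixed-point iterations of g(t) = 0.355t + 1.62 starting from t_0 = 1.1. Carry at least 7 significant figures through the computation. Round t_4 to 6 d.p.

t_1 = g(1.100000) = 2.010500
t_2 = g(2.010500) = 2.333728
t_3 = g(2.333728) = 2.448473
t_4 = g(2.448473) = 2.489208

2.489208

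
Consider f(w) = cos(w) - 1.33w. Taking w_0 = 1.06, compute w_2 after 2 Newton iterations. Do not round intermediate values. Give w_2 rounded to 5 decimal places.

Newton update: w ← w − f(w)/f'(w).
f'(w) = -sin(w) - 1.33
w_0 = 1.060000: f = -0.920928, f' = -2.202355 → w_1 = 1.060000 - (-0.920928)/(-2.202355) = 0.641844
w_1 = 0.641844: f = -0.052660, f' = -1.928674 → w_2 = 0.641844 - (-0.052660)/(-1.928674) = 0.614541

0.61454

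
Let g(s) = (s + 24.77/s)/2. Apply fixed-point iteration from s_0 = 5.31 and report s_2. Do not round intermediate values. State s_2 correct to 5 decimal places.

4.97696

s_1 = g(5.310000) = 4.987392
s_2 = g(4.987392) = 4.976958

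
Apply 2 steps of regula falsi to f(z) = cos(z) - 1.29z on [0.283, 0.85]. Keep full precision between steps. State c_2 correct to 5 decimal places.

False-position update: c = (a·f(b) − b·f(a))/(f(b) − f(a)); replace the endpoint whose sign matches f(c).
f(0.283000) = 0.595152, f(0.850000) = -0.436517
step 1: c = 0.610093, f(c) = 0.032576 > 0 → new bracket [0.610093, 0.850000]
step 2: c = 0.626753, f(c) = 0.001425 > 0 → new bracket [0.626753, 0.850000]

0.62675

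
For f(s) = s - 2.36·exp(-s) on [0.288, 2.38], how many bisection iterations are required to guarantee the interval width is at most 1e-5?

Initial width b − a = 2.38 − 0.288 = 2.092000.
After n steps the width is (b−a)/2^n; need (b−a)/2^n ≤ 1e-5.
So n ≥ log₂(2.092000/1e-5) = log₂(209200.0000) ≈ 17.6745.
Hence n = 18.

18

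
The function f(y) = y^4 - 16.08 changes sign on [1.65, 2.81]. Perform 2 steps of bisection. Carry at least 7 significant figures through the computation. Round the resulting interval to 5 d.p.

f(1.650000) = -8.667994, f(2.810000) = 46.268395 (opposite signs)
step 1: m = 2.230000, f(m) = 8.649734 > 0 → root in [1.650000, 2.230000]
step 2: m = 1.940000, f(m) = -1.915315 < 0 → root in [1.940000, 2.230000]

[1.94000, 2.23000]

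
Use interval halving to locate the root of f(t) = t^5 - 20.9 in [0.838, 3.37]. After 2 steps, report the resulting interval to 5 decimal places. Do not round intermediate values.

f(0.838000) = -20.486743, f(3.370000) = 413.759829 (opposite signs)
step 1: m = 2.104000, f(m) = 20.331457 > 0 → root in [0.838000, 2.104000]
step 2: m = 1.471000, f(m) = -14.012472 < 0 → root in [1.471000, 2.104000]

[1.47100, 2.10400]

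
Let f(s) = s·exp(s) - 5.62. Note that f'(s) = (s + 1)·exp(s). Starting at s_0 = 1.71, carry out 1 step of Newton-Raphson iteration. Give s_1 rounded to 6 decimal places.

1.454083

s_0 = 1.710000: f = 3.834524, f' = 14.983486 → s_1 = 1.710000 - (3.834524)/(14.983486) = 1.454083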